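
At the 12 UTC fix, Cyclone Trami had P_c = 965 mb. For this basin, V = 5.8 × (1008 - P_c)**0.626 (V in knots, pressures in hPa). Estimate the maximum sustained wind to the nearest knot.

61 kt

ΔP = 1008 − 965 = 43 mb.
43^0.626 ≈ 10.533.
V ≈ 5.8 × 10.533 ≈ 61.1 kt.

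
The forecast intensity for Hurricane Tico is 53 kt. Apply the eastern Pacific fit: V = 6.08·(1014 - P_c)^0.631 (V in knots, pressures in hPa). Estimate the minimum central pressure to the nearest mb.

ΔP = (V / 6.08)^(1/0.631) = (53/6.08)^1.585.
53/6.08 = 8.717; 8.717^1.585 ≈ 30.92 mb.
P_c = 1014 − 30.92 = 983.08 ≈ 983 mb.

983 mb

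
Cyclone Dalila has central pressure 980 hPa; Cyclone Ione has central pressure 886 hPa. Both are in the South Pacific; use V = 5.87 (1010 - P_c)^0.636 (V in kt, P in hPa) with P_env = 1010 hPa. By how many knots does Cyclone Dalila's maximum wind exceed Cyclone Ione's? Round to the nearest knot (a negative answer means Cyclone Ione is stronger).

Cyclone Dalila: ΔP = 30; V ≈ 5.87 × 30^0.636 ≈ 51.06 kt.
Cyclone Ione: ΔP = 124; V ≈ 5.87 × 124^0.636 ≈ 125.91 kt.
Difference ≈ 51.06 − 125.91 = -74.85 → -75 kt.

-75 kt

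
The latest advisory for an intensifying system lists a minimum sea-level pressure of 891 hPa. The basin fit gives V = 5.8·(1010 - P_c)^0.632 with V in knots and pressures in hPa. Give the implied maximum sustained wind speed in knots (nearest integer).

ΔP = 1010 − 891 = 119 hPa.
119^0.632 ≈ 20.500.
V ≈ 5.8 × 20.500 ≈ 118.9 kt.

119 kt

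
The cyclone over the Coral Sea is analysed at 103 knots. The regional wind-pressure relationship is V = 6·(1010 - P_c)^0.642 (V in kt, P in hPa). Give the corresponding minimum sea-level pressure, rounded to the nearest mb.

926 mb

ΔP = (V / 6)^(1/0.642) = (103/6)^1.558.
103/6 = 17.167; 17.167^1.558 ≈ 83.79 mb.
P_c = 1010 − 83.79 = 926.21 ≈ 926 mb.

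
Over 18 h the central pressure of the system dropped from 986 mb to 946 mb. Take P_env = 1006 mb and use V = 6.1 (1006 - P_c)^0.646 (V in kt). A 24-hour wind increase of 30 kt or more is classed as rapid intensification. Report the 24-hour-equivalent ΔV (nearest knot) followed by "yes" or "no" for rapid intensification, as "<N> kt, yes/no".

V₁: ΔP = 20, V ≈ 6.1 × 20^0.646 ≈ 42.25 kt.
V₂: ΔP = 60, V ≈ 6.1 × 60^0.646 ≈ 85.90 kt.
ΔV over 18 h = 43.65 kt → 24 h equivalent = 43.65 × 24/18 ≈ 58.20 kt.
58 kt ≥ 30 kt ⇒ rapid intensification.

58 kt, yes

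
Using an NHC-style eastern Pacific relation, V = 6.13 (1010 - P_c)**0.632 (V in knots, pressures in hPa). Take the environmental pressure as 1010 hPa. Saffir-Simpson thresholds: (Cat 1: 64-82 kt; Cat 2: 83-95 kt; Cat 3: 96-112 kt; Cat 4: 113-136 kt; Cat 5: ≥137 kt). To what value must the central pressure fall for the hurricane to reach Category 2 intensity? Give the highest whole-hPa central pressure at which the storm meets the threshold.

948 hPa

Category 2 begins at V = 83 kt.
Required ΔP = (83/6.13)^(1/0.632) = 13.540^1.582 ≈ 61.74 hPa.
P_c ≤ 1010 − 61.74 = 948.26, so the highest integer P_c is 948 hPa.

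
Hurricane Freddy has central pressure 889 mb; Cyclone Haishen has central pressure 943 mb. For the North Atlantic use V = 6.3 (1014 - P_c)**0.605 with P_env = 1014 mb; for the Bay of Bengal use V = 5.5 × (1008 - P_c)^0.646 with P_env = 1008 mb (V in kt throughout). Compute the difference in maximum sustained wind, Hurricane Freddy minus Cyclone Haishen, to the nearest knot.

35 kt

Hurricane Freddy: ΔP = 125; V ≈ 6.3 × 125^0.605 ≈ 116.94 kt.
Cyclone Haishen: ΔP = 65; V ≈ 5.5 × 65^0.646 ≈ 81.57 kt.
Difference ≈ 116.94 − 81.57 = 35.37 → 35 kt.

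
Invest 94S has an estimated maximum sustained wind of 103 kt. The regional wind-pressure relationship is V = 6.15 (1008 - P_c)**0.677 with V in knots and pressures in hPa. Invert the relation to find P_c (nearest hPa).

944 hPa

ΔP = (V / 6.15)^(1/0.677) = (103/6.15)^1.477.
103/6.15 = 16.748; 16.748^1.477 ≈ 64.26 hPa.
P_c = 1008 − 64.26 = 943.74 ≈ 944 hPa.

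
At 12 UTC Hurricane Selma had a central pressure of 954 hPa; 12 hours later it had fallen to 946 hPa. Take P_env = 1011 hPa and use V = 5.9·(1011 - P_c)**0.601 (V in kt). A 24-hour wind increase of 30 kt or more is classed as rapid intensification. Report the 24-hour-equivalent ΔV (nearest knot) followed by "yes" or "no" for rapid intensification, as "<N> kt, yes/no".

11 kt, no

V₁: ΔP = 57, V ≈ 5.9 × 57^0.601 ≈ 67.01 kt.
V₂: ΔP = 65, V ≈ 5.9 × 65^0.601 ≈ 72.51 kt.
ΔV over 12 h = 5.50 kt → 24 h equivalent = 5.50 × 24/12 ≈ 11.00 kt.
11 kt < 30 kt ⇒ not rapid intensification.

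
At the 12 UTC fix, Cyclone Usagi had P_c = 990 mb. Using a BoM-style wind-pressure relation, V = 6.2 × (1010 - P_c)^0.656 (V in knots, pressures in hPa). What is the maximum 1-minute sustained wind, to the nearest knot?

ΔP = 1010 − 990 = 20 mb.
20^0.656 ≈ 7.136.
V ≈ 6.2 × 7.136 ≈ 44.2 kt.

44 kt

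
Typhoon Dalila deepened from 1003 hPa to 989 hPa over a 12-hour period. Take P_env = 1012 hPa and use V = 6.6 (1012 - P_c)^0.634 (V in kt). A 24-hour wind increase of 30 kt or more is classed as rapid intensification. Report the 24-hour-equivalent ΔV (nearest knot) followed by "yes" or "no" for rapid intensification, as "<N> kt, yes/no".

43 kt, yes

V₁: ΔP = 9, V ≈ 6.6 × 9^0.634 ≈ 26.58 kt.
V₂: ΔP = 23, V ≈ 6.6 × 23^0.634 ≈ 48.18 kt.
ΔV over 12 h = 21.60 kt → 24 h equivalent = 21.60 × 24/12 ≈ 43.20 kt.
43 kt ≥ 30 kt ⇒ rapid intensification.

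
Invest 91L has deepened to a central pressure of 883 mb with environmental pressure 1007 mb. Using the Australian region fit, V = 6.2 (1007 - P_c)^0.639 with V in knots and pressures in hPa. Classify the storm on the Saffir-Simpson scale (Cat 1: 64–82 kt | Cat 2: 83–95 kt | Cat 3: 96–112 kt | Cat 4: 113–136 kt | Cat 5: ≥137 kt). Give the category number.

ΔP = 1007 − 883 = 124 mb.
V ≈ 6.2 × 124^0.639 = 6.2 × 21.76 ≈ 135 kt.
135 kt falls in the Category 4 band.

4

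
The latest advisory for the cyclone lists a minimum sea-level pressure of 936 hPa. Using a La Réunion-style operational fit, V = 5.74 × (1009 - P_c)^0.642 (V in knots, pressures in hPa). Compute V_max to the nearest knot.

90 kt

ΔP = 1009 − 936 = 73 hPa.
73^0.642 ≈ 15.713.
V ≈ 5.74 × 15.713 ≈ 90.2 kt.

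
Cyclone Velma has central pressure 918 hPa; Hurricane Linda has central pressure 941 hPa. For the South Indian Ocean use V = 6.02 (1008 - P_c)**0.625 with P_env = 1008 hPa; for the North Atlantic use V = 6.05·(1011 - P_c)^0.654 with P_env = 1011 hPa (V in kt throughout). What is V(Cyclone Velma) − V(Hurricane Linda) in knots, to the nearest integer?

3 kt

Cyclone Velma: ΔP = 90; V ≈ 6.02 × 90^0.625 ≈ 100.23 kt.
Hurricane Linda: ΔP = 70; V ≈ 6.05 × 70^0.654 ≈ 97.38 kt.
Difference ≈ 100.23 − 97.38 = 2.85 → 3 kt.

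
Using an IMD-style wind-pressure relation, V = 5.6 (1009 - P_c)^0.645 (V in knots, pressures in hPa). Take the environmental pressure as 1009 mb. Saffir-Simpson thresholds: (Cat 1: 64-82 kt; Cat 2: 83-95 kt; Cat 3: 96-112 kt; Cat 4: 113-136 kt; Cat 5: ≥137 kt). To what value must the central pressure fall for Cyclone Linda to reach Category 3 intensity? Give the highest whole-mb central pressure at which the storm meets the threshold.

Category 3 begins at V = 96 kt.
Required ΔP = (96/5.6)^(1/0.645) = 17.143^1.550 ≈ 81.90 mb.
P_c ≤ 1009 − 81.90 = 927.10, so the highest integer P_c is 927 mb.

927 mb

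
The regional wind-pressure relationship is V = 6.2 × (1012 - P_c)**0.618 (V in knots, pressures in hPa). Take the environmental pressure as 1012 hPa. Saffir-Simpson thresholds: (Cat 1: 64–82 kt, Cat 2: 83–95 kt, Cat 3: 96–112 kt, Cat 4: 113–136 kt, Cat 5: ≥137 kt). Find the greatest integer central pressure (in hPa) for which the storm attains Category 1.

Category 1 begins at V = 64 kt.
Required ΔP = (64/6.2)^(1/0.618) = 10.323^1.618 ≈ 43.70 hPa.
P_c ≤ 1012 − 43.70 = 968.30, so the highest integer P_c is 968 hPa.

968 hPa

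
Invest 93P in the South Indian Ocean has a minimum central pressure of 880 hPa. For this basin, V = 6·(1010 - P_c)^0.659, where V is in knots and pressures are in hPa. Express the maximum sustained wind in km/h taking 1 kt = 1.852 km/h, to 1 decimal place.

ΔP = 1010 − 880 = 130 hPa.
V ≈ 6 × 130^0.659 = 6 × 24.722 ≈ 148.334 kt.
148.334 × 1.852 ≈ 274.71 km/h → 274.7 km/h.

274.7 km/h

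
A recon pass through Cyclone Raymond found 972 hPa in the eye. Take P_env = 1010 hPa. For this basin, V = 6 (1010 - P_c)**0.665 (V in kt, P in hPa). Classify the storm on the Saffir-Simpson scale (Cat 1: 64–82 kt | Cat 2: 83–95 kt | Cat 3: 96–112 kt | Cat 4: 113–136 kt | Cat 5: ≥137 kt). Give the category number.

1

ΔP = 1010 − 972 = 38 hPa.
V ≈ 6 × 38^0.665 = 6 × 11.23 ≈ 67 kt.
67 kt falls in the Category 1 band.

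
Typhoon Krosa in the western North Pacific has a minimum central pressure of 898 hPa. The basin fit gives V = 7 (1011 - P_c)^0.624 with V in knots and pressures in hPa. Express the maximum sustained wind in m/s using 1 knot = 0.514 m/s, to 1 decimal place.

ΔP = 1011 − 898 = 113 hPa.
V ≈ 7 × 113^0.624 = 7 × 19.104 ≈ 133.727 kt.
133.727 × 0.514 ≈ 68.74 m/s → 68.7 m/s.

68.7 m/s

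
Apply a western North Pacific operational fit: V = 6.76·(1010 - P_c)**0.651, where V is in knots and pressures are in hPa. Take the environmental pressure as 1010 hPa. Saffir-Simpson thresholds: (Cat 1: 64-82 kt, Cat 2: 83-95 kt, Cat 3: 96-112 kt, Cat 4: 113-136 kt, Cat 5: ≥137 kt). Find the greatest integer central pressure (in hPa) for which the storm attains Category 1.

978 hPa

Category 1 begins at V = 64 kt.
Required ΔP = (64/6.76)^(1/0.651) = 9.467^1.536 ≈ 31.59 hPa.
P_c ≤ 1010 − 31.59 = 978.41, so the highest integer P_c is 978 hPa.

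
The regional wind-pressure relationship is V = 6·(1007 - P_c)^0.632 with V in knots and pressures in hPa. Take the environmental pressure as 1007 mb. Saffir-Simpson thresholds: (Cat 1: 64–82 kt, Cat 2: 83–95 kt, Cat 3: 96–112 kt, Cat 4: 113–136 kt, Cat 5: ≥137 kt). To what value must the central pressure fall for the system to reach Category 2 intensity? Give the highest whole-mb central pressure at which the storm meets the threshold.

943 mb

Category 2 begins at V = 83 kt.
Required ΔP = (83/6)^(1/0.632) = 13.833^1.582 ≈ 63.87 mb.
P_c ≤ 1007 − 63.87 = 943.13, so the highest integer P_c is 943 mb.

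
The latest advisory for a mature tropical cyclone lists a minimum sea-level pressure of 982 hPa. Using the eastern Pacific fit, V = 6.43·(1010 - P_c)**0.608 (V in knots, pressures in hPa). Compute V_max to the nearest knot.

ΔP = 1010 − 982 = 28 hPa.
28^0.608 ≈ 7.584.
V ≈ 6.43 × 7.584 ≈ 48.8 kt.

49 kt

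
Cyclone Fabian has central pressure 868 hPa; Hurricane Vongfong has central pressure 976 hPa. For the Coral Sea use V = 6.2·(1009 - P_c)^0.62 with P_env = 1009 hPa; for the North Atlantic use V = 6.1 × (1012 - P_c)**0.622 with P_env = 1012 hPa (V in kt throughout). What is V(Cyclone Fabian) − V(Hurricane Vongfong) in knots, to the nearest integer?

77 kt

Cyclone Fabian: ΔP = 141; V ≈ 6.2 × 141^0.62 ≈ 133.32 kt.
Hurricane Vongfong: ΔP = 36; V ≈ 6.1 × 36^0.622 ≈ 56.67 kt.
Difference ≈ 133.32 − 56.67 = 76.65 → 77 kt.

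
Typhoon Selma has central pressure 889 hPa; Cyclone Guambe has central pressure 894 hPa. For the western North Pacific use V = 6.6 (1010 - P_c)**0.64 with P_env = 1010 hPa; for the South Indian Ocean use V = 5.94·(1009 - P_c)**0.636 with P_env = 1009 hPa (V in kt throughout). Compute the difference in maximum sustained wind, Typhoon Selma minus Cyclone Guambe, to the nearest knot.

21 kt

Typhoon Selma: ΔP = 121; V ≈ 6.6 × 121^0.64 ≈ 142.08 kt.
Cyclone Guambe: ΔP = 115; V ≈ 5.94 × 115^0.636 ≈ 121.45 kt.
Difference ≈ 142.08 − 121.45 = 20.63 → 21 kt.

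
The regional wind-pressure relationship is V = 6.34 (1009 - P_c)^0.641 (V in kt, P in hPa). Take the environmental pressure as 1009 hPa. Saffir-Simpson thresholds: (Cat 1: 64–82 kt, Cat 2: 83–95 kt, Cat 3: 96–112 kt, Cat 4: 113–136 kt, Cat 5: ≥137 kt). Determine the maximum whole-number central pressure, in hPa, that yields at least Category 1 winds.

972 hPa

Category 1 begins at V = 64 kt.
Required ΔP = (64/6.34)^(1/0.641) = 10.095^1.560 ≈ 36.85 hPa.
P_c ≤ 1009 − 36.85 = 972.15, so the highest integer P_c is 972 hPa.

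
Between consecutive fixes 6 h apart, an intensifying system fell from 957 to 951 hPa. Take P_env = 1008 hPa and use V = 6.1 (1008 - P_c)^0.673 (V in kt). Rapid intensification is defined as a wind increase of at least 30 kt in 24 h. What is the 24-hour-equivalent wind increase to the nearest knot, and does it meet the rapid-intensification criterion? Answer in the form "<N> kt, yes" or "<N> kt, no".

27 kt, no

V₁: ΔP = 51, V ≈ 6.1 × 51^0.673 ≈ 86.01 kt.
V₂: ΔP = 57, V ≈ 6.1 × 57^0.673 ≈ 92.69 kt.
ΔV over 6 h = 6.68 kt → 24 h equivalent = 6.68 × 24/6 ≈ 26.72 kt.
27 kt < 30 kt ⇒ not rapid intensification.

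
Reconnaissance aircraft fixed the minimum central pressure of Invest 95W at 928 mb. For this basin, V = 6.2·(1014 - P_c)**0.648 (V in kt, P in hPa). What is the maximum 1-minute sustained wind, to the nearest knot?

111 kt

ΔP = 1014 − 928 = 86 mb.
86^0.648 ≈ 17.929.
V ≈ 6.2 × 17.929 ≈ 111.2 kt.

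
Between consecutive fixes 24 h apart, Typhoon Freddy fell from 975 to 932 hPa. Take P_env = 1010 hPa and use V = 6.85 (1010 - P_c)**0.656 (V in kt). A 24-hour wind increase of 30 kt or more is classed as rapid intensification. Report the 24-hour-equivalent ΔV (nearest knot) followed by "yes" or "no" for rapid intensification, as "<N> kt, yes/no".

49 kt, yes

V₁: ΔP = 35, V ≈ 6.85 × 35^0.656 ≈ 70.57 kt.
V₂: ΔP = 78, V ≈ 6.85 × 78^0.656 ≈ 119.37 kt.
ΔV over 24 h = 48.80 kt → 24 h equivalent = 48.80 × 24/24 ≈ 48.80 kt.
49 kt ≥ 30 kt ⇒ rapid intensification.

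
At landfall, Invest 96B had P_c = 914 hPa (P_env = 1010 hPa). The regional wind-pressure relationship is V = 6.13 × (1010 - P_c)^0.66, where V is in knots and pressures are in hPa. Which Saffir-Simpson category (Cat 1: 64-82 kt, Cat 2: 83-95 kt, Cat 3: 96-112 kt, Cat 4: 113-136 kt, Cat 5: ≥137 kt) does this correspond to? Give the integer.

ΔP = 1010 − 914 = 96 hPa.
V ≈ 6.13 × 96^0.66 = 6.13 × 20.34 ≈ 125 kt.
125 kt falls in the Category 4 band.

4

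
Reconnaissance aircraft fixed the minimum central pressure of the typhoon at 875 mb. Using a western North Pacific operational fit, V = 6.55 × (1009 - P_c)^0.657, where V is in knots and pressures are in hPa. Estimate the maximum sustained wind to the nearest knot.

ΔP = 1009 − 875 = 134 mb.
134^0.657 ≈ 24.975.
V ≈ 6.55 × 24.975 ≈ 163.6 kt.

164 kt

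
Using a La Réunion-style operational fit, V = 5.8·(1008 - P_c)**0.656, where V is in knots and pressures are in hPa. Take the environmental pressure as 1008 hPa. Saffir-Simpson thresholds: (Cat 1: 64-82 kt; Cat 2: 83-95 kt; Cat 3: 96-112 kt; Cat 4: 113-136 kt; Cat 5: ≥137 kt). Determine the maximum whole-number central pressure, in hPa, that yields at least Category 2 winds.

Category 2 begins at V = 83 kt.
Required ΔP = (83/5.8)^(1/0.656) = 14.310^1.524 ≈ 57.76 hPa.
P_c ≤ 1008 − 57.76 = 950.24, so the highest integer P_c is 950 hPa.

950 hPa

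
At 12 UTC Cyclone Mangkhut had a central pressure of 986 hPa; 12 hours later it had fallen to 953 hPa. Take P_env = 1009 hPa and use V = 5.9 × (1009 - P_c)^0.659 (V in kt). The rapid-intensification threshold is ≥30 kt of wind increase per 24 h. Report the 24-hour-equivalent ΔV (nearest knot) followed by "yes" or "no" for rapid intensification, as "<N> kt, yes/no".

74 kt, yes

V₁: ΔP = 23, V ≈ 5.9 × 23^0.659 ≈ 46.58 kt.
V₂: ΔP = 56, V ≈ 5.9 × 56^0.659 ≈ 83.74 kt.
ΔV over 12 h = 37.16 kt → 24 h equivalent = 37.16 × 24/12 ≈ 74.32 kt.
74 kt ≥ 30 kt ⇒ rapid intensification.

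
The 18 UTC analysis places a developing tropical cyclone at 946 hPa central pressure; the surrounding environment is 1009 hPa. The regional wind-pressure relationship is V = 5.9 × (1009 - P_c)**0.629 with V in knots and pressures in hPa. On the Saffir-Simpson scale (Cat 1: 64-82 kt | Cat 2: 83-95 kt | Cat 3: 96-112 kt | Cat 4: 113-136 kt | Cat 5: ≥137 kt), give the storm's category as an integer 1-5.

1

ΔP = 1009 − 946 = 63 hPa.
V ≈ 5.9 × 63^0.629 = 5.9 × 13.55 ≈ 80 kt.
80 kt falls in the Category 1 band.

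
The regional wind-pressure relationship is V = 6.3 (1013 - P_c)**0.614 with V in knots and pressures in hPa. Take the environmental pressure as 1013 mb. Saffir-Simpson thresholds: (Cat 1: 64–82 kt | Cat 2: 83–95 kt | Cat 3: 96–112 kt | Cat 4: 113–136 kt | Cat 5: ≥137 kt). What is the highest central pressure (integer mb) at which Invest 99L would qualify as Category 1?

Category 1 begins at V = 64 kt.
Required ΔP = (64/6.3)^(1/0.614) = 10.159^1.629 ≈ 43.63 mb.
P_c ≤ 1013 − 43.63 = 969.37, so the highest integer P_c is 969 mb.

969 mb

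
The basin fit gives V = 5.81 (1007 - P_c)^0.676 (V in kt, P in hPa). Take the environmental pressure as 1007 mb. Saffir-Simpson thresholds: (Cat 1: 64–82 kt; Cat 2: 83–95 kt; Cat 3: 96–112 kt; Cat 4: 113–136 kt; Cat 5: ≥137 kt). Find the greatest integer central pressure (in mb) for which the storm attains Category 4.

926 mb

Category 4 begins at V = 113 kt.
Required ΔP = (113/5.81)^(1/0.676) = 19.449^1.479 ≈ 80.66 mb.
P_c ≤ 1007 − 80.66 = 926.34, so the highest integer P_c is 926 mb.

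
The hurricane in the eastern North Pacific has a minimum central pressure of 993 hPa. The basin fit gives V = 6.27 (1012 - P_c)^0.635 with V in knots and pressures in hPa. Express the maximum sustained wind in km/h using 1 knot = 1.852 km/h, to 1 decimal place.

ΔP = 1012 − 993 = 19 hPa.
V ≈ 6.27 × 19^0.635 = 6.27 × 6.486 ≈ 40.670 kt.
40.670 × 1.852 ≈ 75.32 km/h → 75.3 km/h.

75.3 km/h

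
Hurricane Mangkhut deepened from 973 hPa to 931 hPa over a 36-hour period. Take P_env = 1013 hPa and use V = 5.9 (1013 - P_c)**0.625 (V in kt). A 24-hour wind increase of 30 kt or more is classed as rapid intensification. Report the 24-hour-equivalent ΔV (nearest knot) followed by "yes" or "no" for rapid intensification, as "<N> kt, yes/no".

22 kt, no

V₁: ΔP = 40, V ≈ 5.9 × 40^0.625 ≈ 59.18 kt.
V₂: ΔP = 82, V ≈ 5.9 × 82^0.625 ≈ 92.68 kt.
ΔV over 36 h = 33.50 kt → 24 h equivalent = 33.50 × 24/36 ≈ 22.33 kt.
22 kt < 30 kt ⇒ not rapid intensification.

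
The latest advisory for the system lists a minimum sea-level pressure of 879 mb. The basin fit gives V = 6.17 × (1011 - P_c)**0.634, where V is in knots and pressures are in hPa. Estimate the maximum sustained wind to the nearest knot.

ΔP = 1011 − 879 = 132 mb.
132^0.634 ≈ 22.103.
V ≈ 6.17 × 22.103 ≈ 136.4 kt.

136 kt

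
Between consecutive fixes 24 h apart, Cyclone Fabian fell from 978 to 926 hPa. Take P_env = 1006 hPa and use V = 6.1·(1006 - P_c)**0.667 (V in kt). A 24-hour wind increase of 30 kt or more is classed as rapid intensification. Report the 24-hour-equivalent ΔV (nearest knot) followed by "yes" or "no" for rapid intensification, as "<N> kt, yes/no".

V₁: ΔP = 28, V ≈ 6.1 × 28^0.667 ≈ 56.31 kt.
V₂: ΔP = 80, V ≈ 6.1 × 80^0.667 ≈ 113.42 kt.
ΔV over 24 h = 57.11 kt → 24 h equivalent = 57.11 × 24/24 ≈ 57.11 kt.
57 kt ≥ 30 kt ⇒ rapid intensification.

57 kt, yes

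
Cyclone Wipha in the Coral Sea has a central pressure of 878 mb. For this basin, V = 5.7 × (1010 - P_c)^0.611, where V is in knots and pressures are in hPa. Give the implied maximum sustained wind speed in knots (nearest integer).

113 kt

ΔP = 1010 − 878 = 132 mb.
132^0.611 ≈ 19.755.
V ≈ 5.7 × 19.755 ≈ 112.6 kt.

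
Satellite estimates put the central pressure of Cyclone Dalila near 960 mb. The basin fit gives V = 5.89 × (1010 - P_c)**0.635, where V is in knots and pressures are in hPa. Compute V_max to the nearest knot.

71 kt

ΔP = 1010 − 960 = 50 mb.
50^0.635 ≈ 11.991.
V ≈ 5.89 × 11.991 ≈ 70.6 kt.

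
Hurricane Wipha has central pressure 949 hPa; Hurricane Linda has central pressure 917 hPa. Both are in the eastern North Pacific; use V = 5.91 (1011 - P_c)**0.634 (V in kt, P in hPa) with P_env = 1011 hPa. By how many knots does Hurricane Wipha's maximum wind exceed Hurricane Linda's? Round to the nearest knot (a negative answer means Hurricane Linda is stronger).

Hurricane Wipha: ΔP = 62; V ≈ 5.91 × 62^0.634 ≈ 80.90 kt.
Hurricane Linda: ΔP = 94; V ≈ 5.91 × 94^0.634 ≈ 105.33 kt.
Difference ≈ 80.90 − 105.33 = -24.43 → -24 kt.

-24 kt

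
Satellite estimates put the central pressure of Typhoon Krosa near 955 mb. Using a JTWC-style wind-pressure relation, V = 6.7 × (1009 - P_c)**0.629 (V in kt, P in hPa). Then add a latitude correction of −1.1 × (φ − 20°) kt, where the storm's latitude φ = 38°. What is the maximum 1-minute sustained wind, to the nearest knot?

63 kt

ΔP = 1009 − 955 = 54 mb.
54^0.629 ≈ 12.294.
V ≈ 6.7 × 12.294 ≈ 82.4 kt.
Latitude correction: −1.1 × (38 − 20) = -19.8 kt.
Corrected V ≈ 62.6 kt → 63 kt.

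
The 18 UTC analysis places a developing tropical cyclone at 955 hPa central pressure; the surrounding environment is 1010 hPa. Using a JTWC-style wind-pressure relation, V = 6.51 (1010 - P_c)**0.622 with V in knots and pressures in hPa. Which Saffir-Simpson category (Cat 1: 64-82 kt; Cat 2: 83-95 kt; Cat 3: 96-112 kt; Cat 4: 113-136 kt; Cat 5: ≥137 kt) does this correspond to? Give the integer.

1

ΔP = 1010 − 955 = 55 hPa.
V ≈ 6.51 × 55^0.622 = 6.51 × 12.09 ≈ 79 kt.
79 kt falls in the Category 1 band.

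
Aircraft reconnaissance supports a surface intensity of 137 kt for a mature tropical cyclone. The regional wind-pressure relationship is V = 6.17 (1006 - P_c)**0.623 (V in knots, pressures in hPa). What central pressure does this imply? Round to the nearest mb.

861 mb

ΔP = (V / 6.17)^(1/0.623) = (137/6.17)^1.605.
137/6.17 = 22.204; 22.204^1.605 ≈ 144.95 mb.
P_c = 1006 − 144.95 = 861.05 ≈ 861 mb.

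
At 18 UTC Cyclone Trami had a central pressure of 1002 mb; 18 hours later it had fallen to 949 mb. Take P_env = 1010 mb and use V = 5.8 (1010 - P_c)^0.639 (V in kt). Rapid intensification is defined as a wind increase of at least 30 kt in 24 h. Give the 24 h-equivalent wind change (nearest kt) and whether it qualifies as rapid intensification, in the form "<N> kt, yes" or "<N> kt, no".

78 kt, yes

V₁: ΔP = 8, V ≈ 5.8 × 8^0.639 ≈ 21.90 kt.
V₂: ΔP = 61, V ≈ 5.8 × 61^0.639 ≈ 80.21 kt.
ΔV over 18 h = 58.31 kt → 24 h equivalent = 58.31 × 24/18 ≈ 77.75 kt.
78 kt ≥ 30 kt ⇒ rapid intensification.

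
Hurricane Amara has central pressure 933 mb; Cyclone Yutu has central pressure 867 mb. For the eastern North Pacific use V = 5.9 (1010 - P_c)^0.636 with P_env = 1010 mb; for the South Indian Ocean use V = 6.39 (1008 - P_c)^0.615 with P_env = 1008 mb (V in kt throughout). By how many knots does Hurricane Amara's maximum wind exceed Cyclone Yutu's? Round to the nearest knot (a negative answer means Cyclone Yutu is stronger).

-41 kt

Hurricane Amara: ΔP = 77; V ≈ 5.9 × 77^0.636 ≈ 93.47 kt.
Cyclone Yutu: ΔP = 141; V ≈ 6.39 × 141^0.615 ≈ 134.05 kt.
Difference ≈ 93.47 − 134.05 = -40.58 → -41 kt.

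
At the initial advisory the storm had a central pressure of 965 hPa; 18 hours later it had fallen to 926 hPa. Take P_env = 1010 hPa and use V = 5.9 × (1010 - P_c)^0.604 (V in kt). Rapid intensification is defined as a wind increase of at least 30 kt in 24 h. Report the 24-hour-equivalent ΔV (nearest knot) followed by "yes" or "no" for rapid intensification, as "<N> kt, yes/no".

V₁: ΔP = 45, V ≈ 5.9 × 45^0.604 ≈ 58.80 kt.
V₂: ΔP = 84, V ≈ 5.9 × 84^0.604 ≈ 85.73 kt.
ΔV over 18 h = 26.93 kt → 24 h equivalent = 26.93 × 24/18 ≈ 35.91 kt.
36 kt ≥ 30 kt ⇒ rapid intensification.

36 kt, yes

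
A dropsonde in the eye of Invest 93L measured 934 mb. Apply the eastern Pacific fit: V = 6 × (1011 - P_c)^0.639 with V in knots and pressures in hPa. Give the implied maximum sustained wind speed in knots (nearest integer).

ΔP = 1011 − 934 = 77 mb.
77^0.639 ≈ 16.050.
V ≈ 6 × 16.050 ≈ 96.3 kt.

96 kt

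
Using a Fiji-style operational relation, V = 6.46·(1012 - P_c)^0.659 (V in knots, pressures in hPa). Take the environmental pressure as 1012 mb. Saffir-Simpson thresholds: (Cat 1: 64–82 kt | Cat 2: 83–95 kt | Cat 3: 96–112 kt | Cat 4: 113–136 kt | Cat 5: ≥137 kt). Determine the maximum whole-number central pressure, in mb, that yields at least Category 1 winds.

Category 1 begins at V = 64 kt.
Required ΔP = (64/6.46)^(1/0.659) = 9.907^1.517 ≈ 32.46 mb.
P_c ≤ 1012 − 32.46 = 979.54, so the highest integer P_c is 979 mb.

979 mb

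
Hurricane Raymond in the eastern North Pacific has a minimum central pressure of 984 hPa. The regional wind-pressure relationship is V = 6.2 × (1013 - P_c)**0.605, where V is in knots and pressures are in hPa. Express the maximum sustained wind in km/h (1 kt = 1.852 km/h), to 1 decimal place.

88.1 km/h

ΔP = 1013 − 984 = 29 hPa.
V ≈ 6.2 × 29^0.605 = 6.2 × 7.669 ≈ 47.549 kt.
47.549 × 1.852 ≈ 88.06 km/h → 88.1 km/h.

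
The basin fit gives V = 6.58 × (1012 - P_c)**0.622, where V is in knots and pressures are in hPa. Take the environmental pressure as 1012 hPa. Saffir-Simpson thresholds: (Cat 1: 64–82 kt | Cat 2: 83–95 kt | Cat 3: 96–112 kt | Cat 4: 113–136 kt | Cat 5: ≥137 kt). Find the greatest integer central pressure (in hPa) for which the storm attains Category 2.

953 hPa

Category 2 begins at V = 83 kt.
Required ΔP = (83/6.58)^(1/0.622) = 12.614^1.608 ≈ 58.87 hPa.
P_c ≤ 1012 − 58.87 = 953.13, so the highest integer P_c is 953 hPa.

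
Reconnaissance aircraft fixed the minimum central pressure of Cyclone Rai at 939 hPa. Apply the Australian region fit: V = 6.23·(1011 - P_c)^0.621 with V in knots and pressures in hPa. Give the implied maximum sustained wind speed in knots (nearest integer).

89 kt

ΔP = 1011 − 939 = 72 hPa.
72^0.621 ≈ 14.237.
V ≈ 6.23 × 14.237 ≈ 88.7 kt.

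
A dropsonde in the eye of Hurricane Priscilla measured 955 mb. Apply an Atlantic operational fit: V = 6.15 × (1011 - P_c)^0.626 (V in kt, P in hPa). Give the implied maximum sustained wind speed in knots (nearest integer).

ΔP = 1011 − 955 = 56 mb.
56^0.626 ≈ 12.427.
V ≈ 6.15 × 12.427 ≈ 76.4 kt.

76 kt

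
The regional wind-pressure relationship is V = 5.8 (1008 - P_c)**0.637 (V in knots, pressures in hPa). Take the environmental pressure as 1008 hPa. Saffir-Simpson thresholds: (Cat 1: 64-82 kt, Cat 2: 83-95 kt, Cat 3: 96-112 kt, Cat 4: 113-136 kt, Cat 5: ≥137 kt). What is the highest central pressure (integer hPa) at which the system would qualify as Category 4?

Category 4 begins at V = 113 kt.
Required ΔP = (113/5.8)^(1/0.637) = 19.483^1.570 ≈ 105.82 hPa.
P_c ≤ 1008 − 105.82 = 902.18, so the highest integer P_c is 902 hPa.

902 hPa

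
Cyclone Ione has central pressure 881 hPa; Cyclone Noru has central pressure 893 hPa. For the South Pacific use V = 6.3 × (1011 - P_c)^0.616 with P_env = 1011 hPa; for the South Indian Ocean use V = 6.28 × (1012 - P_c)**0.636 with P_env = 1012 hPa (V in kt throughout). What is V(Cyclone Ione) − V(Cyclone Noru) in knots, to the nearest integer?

-5 kt

Cyclone Ione: ΔP = 130; V ≈ 6.3 × 130^0.616 ≈ 126.34 kt.
Cyclone Noru: ΔP = 119; V ≈ 6.28 × 119^0.636 ≈ 131.22 kt.
Difference ≈ 126.34 − 131.22 = -4.88 → -5 kt.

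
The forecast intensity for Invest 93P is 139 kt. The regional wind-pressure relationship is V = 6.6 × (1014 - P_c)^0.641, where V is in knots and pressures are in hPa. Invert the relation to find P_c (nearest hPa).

ΔP = (V / 6.6)^(1/0.641) = (139/6.6)^1.560.
139/6.6 = 21.061; 21.061^1.560 ≈ 116.06 hPa.
P_c = 1014 − 116.06 = 897.94 ≈ 898 hPa.

898 hPa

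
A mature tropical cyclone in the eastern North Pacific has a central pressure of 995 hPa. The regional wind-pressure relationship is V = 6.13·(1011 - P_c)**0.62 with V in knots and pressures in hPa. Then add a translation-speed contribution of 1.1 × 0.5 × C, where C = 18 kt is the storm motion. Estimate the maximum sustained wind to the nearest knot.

ΔP = 1011 − 995 = 16 hPa.
16^0.62 ≈ 5.579.
V ≈ 6.13 × 5.579 ≈ 34.2 kt.
Translation term: 1.1 × 0.5 × 18 = 9.9 kt.
Corrected V ≈ 44.1 kt → 44 kt.

44 kt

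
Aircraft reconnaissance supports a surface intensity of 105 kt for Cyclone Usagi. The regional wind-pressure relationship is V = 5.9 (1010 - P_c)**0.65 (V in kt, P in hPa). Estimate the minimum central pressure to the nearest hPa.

926 hPa

ΔP = (V / 5.9)^(1/0.65) = (105/5.9)^1.538.
105/5.9 = 17.797; 17.797^1.538 ≈ 83.87 hPa.
P_c = 1010 − 83.87 = 926.13 ≈ 926 hPa.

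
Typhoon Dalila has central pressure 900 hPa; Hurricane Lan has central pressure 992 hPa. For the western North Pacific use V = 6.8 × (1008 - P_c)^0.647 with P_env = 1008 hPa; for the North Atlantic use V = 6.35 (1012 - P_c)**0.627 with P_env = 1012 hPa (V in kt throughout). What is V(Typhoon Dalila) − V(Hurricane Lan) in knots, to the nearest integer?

Typhoon Dalila: ΔP = 108; V ≈ 6.8 × 108^0.647 ≈ 140.65 kt.
Hurricane Lan: ΔP = 20; V ≈ 6.35 × 20^0.627 ≈ 41.55 kt.
Difference ≈ 140.65 − 41.55 = 99.10 → 99 kt.

99 kt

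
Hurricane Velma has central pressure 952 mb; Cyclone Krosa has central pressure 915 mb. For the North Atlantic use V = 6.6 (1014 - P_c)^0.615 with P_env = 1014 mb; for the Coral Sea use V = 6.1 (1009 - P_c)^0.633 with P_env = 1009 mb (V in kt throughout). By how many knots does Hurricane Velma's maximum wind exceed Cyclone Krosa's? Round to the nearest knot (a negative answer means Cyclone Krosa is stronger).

Hurricane Velma: ΔP = 62; V ≈ 6.6 × 62^0.615 ≈ 83.53 kt.
Cyclone Krosa: ΔP = 94; V ≈ 6.1 × 94^0.633 ≈ 108.22 kt.
Difference ≈ 83.53 − 108.22 = -24.69 → -25 kt.

-25 kt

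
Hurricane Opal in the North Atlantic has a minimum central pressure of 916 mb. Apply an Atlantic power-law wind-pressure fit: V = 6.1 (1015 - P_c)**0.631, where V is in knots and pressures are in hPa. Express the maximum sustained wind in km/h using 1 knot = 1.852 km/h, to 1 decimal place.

ΔP = 1015 − 916 = 99 mb.
V ≈ 6.1 × 99^0.631 = 6.1 × 18.165 ≈ 110.809 kt.
110.809 × 1.852 ≈ 205.22 km/h → 205.2 km/h.

205.2 km/h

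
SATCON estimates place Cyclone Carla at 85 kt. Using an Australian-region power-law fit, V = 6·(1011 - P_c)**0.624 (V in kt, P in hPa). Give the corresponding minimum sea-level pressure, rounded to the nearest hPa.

ΔP = (V / 6)^(1/0.624) = (85/6)^1.603.
85/6 = 14.167; 14.167^1.603 ≈ 69.98 hPa.
P_c = 1011 − 69.98 = 941.02 ≈ 941 hPa.

941 hPa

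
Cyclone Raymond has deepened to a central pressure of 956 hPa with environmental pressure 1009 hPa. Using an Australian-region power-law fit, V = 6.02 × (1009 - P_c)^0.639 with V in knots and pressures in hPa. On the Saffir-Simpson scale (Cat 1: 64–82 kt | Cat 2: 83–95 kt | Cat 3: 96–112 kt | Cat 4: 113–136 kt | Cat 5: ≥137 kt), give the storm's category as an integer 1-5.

1

ΔP = 1009 − 956 = 53 hPa.
V ≈ 6.02 × 53^0.639 = 6.02 × 12.64 ≈ 76 kt.
76 kt falls in the Category 1 band.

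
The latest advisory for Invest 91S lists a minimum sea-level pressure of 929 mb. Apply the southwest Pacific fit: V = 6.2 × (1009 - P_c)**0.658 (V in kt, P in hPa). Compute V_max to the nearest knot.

111 kt

ΔP = 1009 − 929 = 80 mb.
80^0.658 ≈ 17.874.
V ≈ 6.2 × 17.874 ≈ 110.8 kt.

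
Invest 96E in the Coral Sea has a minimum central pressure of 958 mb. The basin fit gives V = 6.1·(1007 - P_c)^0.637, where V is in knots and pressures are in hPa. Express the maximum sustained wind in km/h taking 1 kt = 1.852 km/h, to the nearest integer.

135 km/h

ΔP = 1007 − 958 = 49 mb.
V ≈ 6.1 × 49^0.637 = 6.1 × 11.930 ≈ 72.775 kt.
72.775 × 1.852 ≈ 134.78 km/h → 135 km/h.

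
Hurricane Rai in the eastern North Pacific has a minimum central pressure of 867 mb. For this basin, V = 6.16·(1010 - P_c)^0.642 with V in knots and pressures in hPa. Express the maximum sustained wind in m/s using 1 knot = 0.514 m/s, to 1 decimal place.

76.6 m/s

ΔP = 1010 − 867 = 143 mb.
V ≈ 6.16 × 143^0.642 = 6.16 × 24.195 ≈ 149.041 kt.
149.041 × 0.514 ≈ 76.61 m/s → 76.6 m/s.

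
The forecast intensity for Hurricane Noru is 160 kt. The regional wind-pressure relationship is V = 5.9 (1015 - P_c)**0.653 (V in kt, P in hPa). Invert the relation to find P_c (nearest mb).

ΔP = (V / 5.9)^(1/0.653) = (160/5.9)^1.531.
160/5.9 = 27.119; 27.119^1.531 ≈ 156.64 mb.
P_c = 1015 − 156.64 = 858.36 ≈ 858 mb.

858 mb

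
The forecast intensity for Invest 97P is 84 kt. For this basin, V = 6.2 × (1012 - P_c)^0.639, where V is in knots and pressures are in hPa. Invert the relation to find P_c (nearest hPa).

ΔP = (V / 6.2)^(1/0.639) = (84/6.2)^1.565.
84/6.2 = 13.548; 13.548^1.565 ≈ 59.07 hPa.
P_c = 1012 − 59.07 = 952.93 ≈ 953 hPa.

953 hPa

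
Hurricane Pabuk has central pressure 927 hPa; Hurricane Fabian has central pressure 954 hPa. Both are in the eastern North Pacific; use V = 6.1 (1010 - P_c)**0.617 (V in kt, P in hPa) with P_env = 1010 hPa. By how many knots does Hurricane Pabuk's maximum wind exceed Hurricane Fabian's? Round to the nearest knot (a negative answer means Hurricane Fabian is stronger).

Hurricane Pabuk: ΔP = 83; V ≈ 6.1 × 83^0.617 ≈ 93.20 kt.
Hurricane Fabian: ΔP = 56; V ≈ 6.1 × 56^0.617 ≈ 73.11 kt.
Difference ≈ 93.20 − 73.11 = 20.09 → 20 kt.

20 kt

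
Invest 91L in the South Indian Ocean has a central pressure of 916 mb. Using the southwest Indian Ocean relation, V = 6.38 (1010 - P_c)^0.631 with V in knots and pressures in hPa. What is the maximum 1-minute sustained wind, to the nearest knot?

ΔP = 1010 − 916 = 94 mb.
94^0.631 ≈ 17.581.
V ≈ 6.38 × 17.581 ≈ 112.2 kt.

112 kt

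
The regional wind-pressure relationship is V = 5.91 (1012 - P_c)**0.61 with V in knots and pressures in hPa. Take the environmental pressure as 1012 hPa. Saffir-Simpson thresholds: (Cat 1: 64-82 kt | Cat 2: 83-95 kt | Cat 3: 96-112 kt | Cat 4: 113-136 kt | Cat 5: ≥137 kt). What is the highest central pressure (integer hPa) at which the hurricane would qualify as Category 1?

962 hPa

Category 1 begins at V = 64 kt.
Required ΔP = (64/5.91)^(1/0.61) = 10.829^1.639 ≈ 49.67 hPa.
P_c ≤ 1012 − 49.67 = 962.33, so the highest integer P_c is 962 hPa.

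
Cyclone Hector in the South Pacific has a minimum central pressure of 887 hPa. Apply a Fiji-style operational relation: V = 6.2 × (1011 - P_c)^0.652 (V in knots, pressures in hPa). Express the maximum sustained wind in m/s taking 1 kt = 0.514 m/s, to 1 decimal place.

ΔP = 1011 − 887 = 124 hPa.
V ≈ 6.2 × 124^0.652 = 6.2 × 23.169 ≈ 143.649 kt.
143.649 × 0.514 ≈ 73.84 m/s → 73.8 m/s.

73.8 m/s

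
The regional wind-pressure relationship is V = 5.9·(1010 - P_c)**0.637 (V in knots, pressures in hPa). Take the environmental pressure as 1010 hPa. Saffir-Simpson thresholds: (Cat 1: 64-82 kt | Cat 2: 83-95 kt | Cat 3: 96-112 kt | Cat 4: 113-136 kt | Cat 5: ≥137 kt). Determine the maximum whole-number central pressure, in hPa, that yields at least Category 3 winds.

930 hPa

Category 3 begins at V = 96 kt.
Required ΔP = (96/5.9)^(1/0.637) = 16.271^1.570 ≈ 79.75 hPa.
P_c ≤ 1010 − 79.75 = 930.25, so the highest integer P_c is 930 hPa.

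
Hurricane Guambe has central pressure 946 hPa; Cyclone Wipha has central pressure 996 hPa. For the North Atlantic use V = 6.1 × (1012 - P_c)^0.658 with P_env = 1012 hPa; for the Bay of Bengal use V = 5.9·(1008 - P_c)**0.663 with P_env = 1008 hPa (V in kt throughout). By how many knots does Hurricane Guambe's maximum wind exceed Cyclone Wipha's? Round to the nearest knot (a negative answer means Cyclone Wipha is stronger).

Hurricane Guambe: ΔP = 66; V ≈ 6.1 × 66^0.658 ≈ 96.07 kt.
Cyclone Wipha: ΔP = 12; V ≈ 5.9 × 12^0.663 ≈ 30.64 kt.
Difference ≈ 96.07 − 30.64 = 65.43 → 65 kt.

65 kt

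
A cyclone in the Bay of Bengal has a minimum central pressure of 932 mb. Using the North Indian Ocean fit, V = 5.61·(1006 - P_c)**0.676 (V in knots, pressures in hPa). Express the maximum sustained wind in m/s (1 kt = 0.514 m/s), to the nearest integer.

ΔP = 1006 − 932 = 74 mb.
V ≈ 5.61 × 74^0.676 = 5.61 × 18.349 ≈ 102.935 kt.
102.935 × 0.514 ≈ 52.91 m/s → 53 m/s.

53 m/s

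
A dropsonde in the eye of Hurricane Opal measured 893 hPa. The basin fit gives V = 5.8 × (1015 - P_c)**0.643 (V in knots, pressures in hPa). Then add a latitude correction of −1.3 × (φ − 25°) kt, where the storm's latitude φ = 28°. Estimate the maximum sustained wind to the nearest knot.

ΔP = 1015 − 893 = 122 hPa.
122^0.643 ≈ 21.955.
V ≈ 5.8 × 21.955 ≈ 127.3 kt.
Latitude correction: −1.3 × (28 − 25) = -3.9 kt.
Corrected V ≈ 123.4 kt → 123 kt.

123 kt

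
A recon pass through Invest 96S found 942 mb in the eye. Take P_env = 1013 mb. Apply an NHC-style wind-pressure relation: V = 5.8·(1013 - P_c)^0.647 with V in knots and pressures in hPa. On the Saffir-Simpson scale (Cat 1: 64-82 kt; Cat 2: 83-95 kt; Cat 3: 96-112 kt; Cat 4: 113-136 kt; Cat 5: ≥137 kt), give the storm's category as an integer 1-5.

2

ΔP = 1013 − 942 = 71 mb.
V ≈ 5.8 × 71^0.647 = 5.8 × 15.77 ≈ 91 kt.
91 kt falls in the Category 2 band.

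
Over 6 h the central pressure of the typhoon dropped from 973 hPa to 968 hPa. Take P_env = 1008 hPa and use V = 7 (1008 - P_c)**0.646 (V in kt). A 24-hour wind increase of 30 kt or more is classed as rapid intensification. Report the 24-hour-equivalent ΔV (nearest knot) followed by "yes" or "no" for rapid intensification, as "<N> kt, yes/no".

25 kt, no

V₁: ΔP = 35, V ≈ 7 × 35^0.646 ≈ 69.59 kt.
V₂: ΔP = 40, V ≈ 7 × 40^0.646 ≈ 75.86 kt.
ΔV over 6 h = 6.27 kt → 24 h equivalent = 6.27 × 24/6 ≈ 25.08 kt.
25 kt < 30 kt ⇒ not rapid intensification.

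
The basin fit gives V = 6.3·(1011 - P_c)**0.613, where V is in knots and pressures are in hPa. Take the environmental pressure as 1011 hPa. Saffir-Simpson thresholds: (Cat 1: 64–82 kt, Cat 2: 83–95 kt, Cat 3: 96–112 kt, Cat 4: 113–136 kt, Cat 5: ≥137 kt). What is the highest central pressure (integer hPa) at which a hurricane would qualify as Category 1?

Category 1 begins at V = 64 kt.
Required ΔP = (64/6.3)^(1/0.613) = 10.159^1.631 ≈ 43.90 hPa.
P_c ≤ 1011 − 43.90 = 967.10, so the highest integer P_c is 967 hPa.

967 hPa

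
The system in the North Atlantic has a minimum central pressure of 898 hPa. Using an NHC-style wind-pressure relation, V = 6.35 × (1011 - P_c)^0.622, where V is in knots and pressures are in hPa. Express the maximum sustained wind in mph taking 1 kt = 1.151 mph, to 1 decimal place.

138.3 mph

ΔP = 1011 − 898 = 113 hPa.
V ≈ 6.35 × 113^0.622 = 6.35 × 18.924 ≈ 120.168 kt.
120.168 × 1.151 ≈ 138.31 mph → 138.3 mph.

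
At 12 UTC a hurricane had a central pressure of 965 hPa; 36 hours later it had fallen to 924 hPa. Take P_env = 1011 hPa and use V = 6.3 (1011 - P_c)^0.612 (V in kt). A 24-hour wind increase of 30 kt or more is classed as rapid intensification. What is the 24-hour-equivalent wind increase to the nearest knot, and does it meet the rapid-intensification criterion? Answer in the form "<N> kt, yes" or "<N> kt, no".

V₁: ΔP = 46, V ≈ 6.3 × 46^0.612 ≈ 65.61 kt.
V₂: ΔP = 87, V ≈ 6.3 × 87^0.612 ≈ 96.90 kt.
ΔV over 36 h = 31.29 kt → 24 h equivalent = 31.29 × 24/36 ≈ 20.86 kt.
21 kt < 30 kt ⇒ not rapid intensification.

21 kt, no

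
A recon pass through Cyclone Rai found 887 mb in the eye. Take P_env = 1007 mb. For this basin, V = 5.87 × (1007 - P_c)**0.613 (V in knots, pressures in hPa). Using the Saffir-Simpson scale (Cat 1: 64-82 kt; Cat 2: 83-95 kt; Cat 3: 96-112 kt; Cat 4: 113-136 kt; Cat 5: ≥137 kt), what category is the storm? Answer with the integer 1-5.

ΔP = 1007 − 887 = 120 mb.
V ≈ 5.87 × 120^0.613 = 5.87 × 18.82 ≈ 110 kt.
110 kt falls in the Category 3 band.

3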